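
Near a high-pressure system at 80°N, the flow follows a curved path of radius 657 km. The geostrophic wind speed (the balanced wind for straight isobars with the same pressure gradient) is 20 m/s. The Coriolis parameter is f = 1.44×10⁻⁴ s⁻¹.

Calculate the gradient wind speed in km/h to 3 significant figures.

Around a high, pressure-gradient force acts outward with centrifugal, so Coriolis balances both:
fV = (1/ρ)|∂P/∂n| + V²/R  →  V² − fR·V + fR·V_g = 0
With fR = 1.44×10⁻⁴ × 657×10³ m = 94.6 m/s:
V = [fR − √((fR)² − 4 fR V_g)]/2 = [94.6 − √(94.6² − 4×94.6×20)]/2 = 28.7 m/s
Supergeostrophic (V > V_g = 20 m/s), as expected around a high.
Converting: 28.7 m/s × 3.6 = 103 km/h

103 km/h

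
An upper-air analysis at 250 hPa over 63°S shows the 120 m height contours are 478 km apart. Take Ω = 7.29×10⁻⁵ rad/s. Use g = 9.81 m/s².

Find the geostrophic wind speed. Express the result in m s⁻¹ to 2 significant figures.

Coriolis parameter at 63°S:
f = 2Ω sin φ = 2 × 7.29×10⁻⁵ × sin 63° = 1.30×10⁻⁴ s⁻¹
Height gradient: |∂Z/∂n| = 120 m / 478000 m = 2.51×10⁻⁴
On a pressure surface, geostrophic balance gives V_g = (g/f)|∂Z/∂n|:
V_g = 9.81 × 2.51×10⁻⁴ / 1.30×10⁻⁴ = 19.0 m/s

19 m s⁻¹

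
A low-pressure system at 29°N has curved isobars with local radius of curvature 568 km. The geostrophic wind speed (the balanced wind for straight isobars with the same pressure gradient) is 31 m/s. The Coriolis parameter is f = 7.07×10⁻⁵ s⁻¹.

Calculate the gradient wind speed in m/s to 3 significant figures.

Around a low, centrifugal force acts outward with Coriolis, so pressure-gradient force balances both:
(1/ρ)|∂P/∂n| = fV + V²/R  →  V² + fR·V − fR·V_g = 0
With fR = 7.07×10⁻⁵ × 568×10³ m = 40.2 m/s:
V = [−fR + √((fR)² + 4 fR V_g)]/2 = [−40.2 + √(40.2² + 4×40.2×31)]/2 = 20.5 m/s
Subgeostrophic (V < V_g = 31 m/s), as expected around a low.

20.5 m/s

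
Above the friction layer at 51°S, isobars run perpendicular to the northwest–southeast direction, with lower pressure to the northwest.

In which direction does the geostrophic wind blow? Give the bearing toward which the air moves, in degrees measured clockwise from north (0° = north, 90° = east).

The pressure-gradient force points toward the northwest (bearing 315°).
Geostrophic balance: in the Southern Hemisphere the Coriolis force deflects motion to the left, so the geostrophic wind blows 90° to the left of the pressure-gradient force (low pressure on the right).
Rotating 315° by 90° counterclockwise gives 225° — the wind blows toward the southwest.

225°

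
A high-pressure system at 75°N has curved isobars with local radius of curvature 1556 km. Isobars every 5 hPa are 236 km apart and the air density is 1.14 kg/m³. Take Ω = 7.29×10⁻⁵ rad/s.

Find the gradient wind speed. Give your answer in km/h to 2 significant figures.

51 km/h

Coriolis parameter at 75°N:
f = 2Ω sin φ = 2 × 7.29×10⁻⁵ × sin 75° = 1.41×10⁻⁴ s⁻¹
Pressure gradient: |∂P/∂n| = 500 Pa / 236000 m = 2.12×10⁻³ Pa/m
Geostrophic speed: V_g = |∂P/∂n|/(fρ) = 2.12×10⁻³/(1.41×10⁻⁴ × 1.14) = 13.2 m/s
Around a high, pressure-gradient force acts outward with centrifugal, so Coriolis balances both:
fV = (1/ρ)|∂P/∂n| + V²/R  →  V² − fR·V + fR·V_g = 0
With fR = 1.41×10⁻⁴ × 1556×10³ m = 219 m/s:
V = [fR − √((fR)² − 4 fR V_g)]/2 = [219 − √(219² − 4×219×13.2)]/2 = 14.1 m/s
Supergeostrophic (V > V_g = 13.2 m/s), as expected around a high.
Converting: 14.1 m/s × 3.6 = 51 km/h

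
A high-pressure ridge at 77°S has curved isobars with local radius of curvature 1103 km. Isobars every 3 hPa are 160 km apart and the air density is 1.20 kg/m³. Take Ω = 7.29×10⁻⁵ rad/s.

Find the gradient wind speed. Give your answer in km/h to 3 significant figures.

42.8 km/h

Coriolis parameter at 77°S:
f = 2Ω sin φ = 2 × 7.29×10⁻⁵ × sin 77° = 1.42×10⁻⁴ s⁻¹
Pressure gradient: |∂P/∂n| = 300 Pa / 160000 m = 1.88×10⁻³ Pa/m
Geostrophic speed: V_g = |∂P/∂n|/(fρ) = 1.88×10⁻³/(1.42×10⁻⁴ × 1.20) = 11.0 m/s
Around a high, pressure-gradient force acts outward with centrifugal, so Coriolis balances both:
fV = (1/ρ)|∂P/∂n| + V²/R  →  V² − fR·V + fR·V_g = 0
With fR = 1.42×10⁻⁴ × 1103×10³ m = 157 m/s:
V = [fR − √((fR)² − 4 fR V_g)]/2 = [157 − √(157² − 4×157×11)]/2 = 11.9 m/s
Supergeostrophic (V > V_g = 11 m/s), as expected around a high.
Converting: 11.9 m/s × 3.6 = 42.8 km/h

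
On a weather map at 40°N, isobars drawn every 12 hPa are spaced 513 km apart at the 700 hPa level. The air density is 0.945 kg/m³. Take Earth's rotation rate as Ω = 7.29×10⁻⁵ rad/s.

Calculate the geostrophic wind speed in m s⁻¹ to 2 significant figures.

26 m s⁻¹

Coriolis parameter at 40°N:
f = 2Ω sin φ = 2 × 7.29×10⁻⁵ × sin 40° = 9.37×10⁻⁵ s⁻¹
Pressure gradient: |∂P/∂n| = 1200 Pa / 513000 m = 2.34×10⁻³ Pa/m
Geostrophic balance (pressure-gradient force = Coriolis force):
V_g = (1/(fρ)) |∂P/∂n| = 2.34×10⁻³ / (9.37×10⁻⁵ × 0.945) = 26.4 m/s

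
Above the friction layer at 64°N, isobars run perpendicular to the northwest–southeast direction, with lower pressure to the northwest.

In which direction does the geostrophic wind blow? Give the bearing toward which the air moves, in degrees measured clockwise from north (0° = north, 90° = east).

The pressure-gradient force points toward the northwest (bearing 315°).
Geostrophic balance: in the Northern Hemisphere the Coriolis force deflects motion to the right, so the geostrophic wind blows 90° to the right of the pressure-gradient force (low pressure on the left).
Rotating 315° by 90° clockwise gives 045° — the wind blows toward the northeast.

045°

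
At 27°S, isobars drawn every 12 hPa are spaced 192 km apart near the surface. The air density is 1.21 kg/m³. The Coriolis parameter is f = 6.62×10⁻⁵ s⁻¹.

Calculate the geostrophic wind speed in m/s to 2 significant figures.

78 m/s

Pressure gradient: |∂P/∂n| = 1200 Pa / 192000 m = 6.25×10⁻³ Pa/m
Geostrophic balance (pressure-gradient force = Coriolis force):
V_g = (1/(fρ)) |∂P/∂n| = 6.25×10⁻³ / (6.62×10⁻⁵ × 1.21) = 78.0 m/s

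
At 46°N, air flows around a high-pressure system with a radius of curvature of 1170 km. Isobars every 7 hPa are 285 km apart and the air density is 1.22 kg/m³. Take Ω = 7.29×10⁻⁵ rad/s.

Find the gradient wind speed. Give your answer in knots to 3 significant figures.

Coriolis parameter at 46°N:
f = 2Ω sin φ = 2 × 7.29×10⁻⁵ × sin 46° = 1.05×10⁻⁴ s⁻¹
Pressure gradient: |∂P/∂n| = 700 Pa / 285000 m = 2.46×10⁻³ Pa/m
Geostrophic speed: V_g = |∂P/∂n|/(fρ) = 2.46×10⁻³/(1.05×10⁻⁴ × 1.22) = 19.2 m/s
Around a high, pressure-gradient force acts outward with centrifugal, so Coriolis balances both:
fV = (1/ρ)|∂P/∂n| + V²/R  →  V² − fR·V + fR·V_g = 0
With fR = 1.05×10⁻⁴ × 1170×10³ m = 123 m/s:
V = [fR − √((fR)² − 4 fR V_g)]/2 = [123 − √(123² − 4×123×19.2)]/2 = 23.8 m/s
Supergeostrophic (V > V_g = 19.2 m/s), as expected around a high.
Converting: 23.8 m/s × 1.944 = 46.3 knots

46.3 knots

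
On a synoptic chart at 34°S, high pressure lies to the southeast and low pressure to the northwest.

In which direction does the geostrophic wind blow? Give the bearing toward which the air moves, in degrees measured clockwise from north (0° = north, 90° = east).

225°

The pressure-gradient force points toward the northwest (bearing 315°).
Geostrophic balance: in the Southern Hemisphere the Coriolis force deflects motion to the left, so the geostrophic wind blows 90° to the left of the pressure-gradient force (low pressure on the right).
Rotating 315° by 90° counterclockwise gives 225° — the wind blows toward the southwest.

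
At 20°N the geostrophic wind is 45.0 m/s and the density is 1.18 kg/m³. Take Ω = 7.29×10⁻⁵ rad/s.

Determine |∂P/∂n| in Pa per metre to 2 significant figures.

2.6×10⁻³ Pa/m

Coriolis parameter at 20°N:
f = 2Ω sin φ = 2 × 7.29×10⁻⁵ × sin 20° = 4.99×10⁻⁵ s⁻¹
Geostrophic balance rearranged: |∂P/∂n| = f ρ V_g
|∂P/∂n| = 4.99×10⁻⁵ × 1.18 × 45.0 = 2.65×10⁻³ Pa/m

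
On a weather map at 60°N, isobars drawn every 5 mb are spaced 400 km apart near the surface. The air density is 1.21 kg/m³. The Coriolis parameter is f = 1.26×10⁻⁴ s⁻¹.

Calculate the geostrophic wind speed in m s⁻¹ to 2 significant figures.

8.2 m s⁻¹

Pressure gradient: |∂P/∂n| = 500 Pa / 400000 m = 1.25×10⁻³ Pa/m
Geostrophic balance (pressure-gradient force = Coriolis force):
V_g = (1/(fρ)) |∂P/∂n| = 1.25×10⁻³ / (1.26×10⁻⁴ × 1.21) = 8.20 m/s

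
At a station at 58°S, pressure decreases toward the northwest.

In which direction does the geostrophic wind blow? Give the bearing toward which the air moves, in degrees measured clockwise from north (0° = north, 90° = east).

225°

The pressure-gradient force points toward the northwest (bearing 315°).
Geostrophic balance: in the Southern Hemisphere the Coriolis force deflects motion to the left, so the geostrophic wind blows 90° to the left of the pressure-gradient force (low pressure on the right).
Rotating 315° by 90° counterclockwise gives 225° — the wind blows toward the southwest.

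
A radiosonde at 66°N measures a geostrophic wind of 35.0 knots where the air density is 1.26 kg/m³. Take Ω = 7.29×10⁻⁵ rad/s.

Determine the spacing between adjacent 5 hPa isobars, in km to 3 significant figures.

165 km

Coriolis parameter at 66°N:
f = 2Ω sin φ = 2 × 7.29×10⁻⁵ × sin 66° = 1.33×10⁻⁴ s⁻¹
Wind speed in SI: 35.0 knots = 18.0 m/s
Geostrophic balance rearranged: |∂P/∂n| = f ρ V_g
|∂P/∂n| = 1.33×10⁻⁴ × 1.26 × 18.0 = 3.02×10⁻³ Pa/m
Isobar spacing: Δn = ΔP/|∂P/∂n| = 500 Pa / 3.02×10⁻³ Pa/m = 165465 m ≈ 165 km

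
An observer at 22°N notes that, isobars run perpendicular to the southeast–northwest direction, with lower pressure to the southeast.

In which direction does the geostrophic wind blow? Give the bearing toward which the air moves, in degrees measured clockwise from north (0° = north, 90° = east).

The pressure-gradient force points toward the southeast (bearing 135°).
Geostrophic balance: in the Northern Hemisphere the Coriolis force deflects motion to the right, so the geostrophic wind blows 90° to the right of the pressure-gradient force (low pressure on the left).
Rotating 135° by 90° clockwise gives 225° — the wind blows toward the southwest.

225°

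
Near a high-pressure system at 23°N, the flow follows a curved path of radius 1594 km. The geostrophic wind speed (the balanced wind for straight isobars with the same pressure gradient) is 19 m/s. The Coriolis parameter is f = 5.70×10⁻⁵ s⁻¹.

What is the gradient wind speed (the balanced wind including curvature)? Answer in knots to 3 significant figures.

Around a high, pressure-gradient force acts outward with centrifugal, so Coriolis balances both:
fV = (1/ρ)|∂P/∂n| + V²/R  →  V² − fR·V + fR·V_g = 0
With fR = 5.70×10⁻⁵ × 1594×10³ m = 90.9 m/s:
V = [fR − √((fR)² − 4 fR V_g)]/2 = [90.9 − √(90.9² − 4×90.9×19)]/2 = 27.1 m/s
Supergeostrophic (V > V_g = 19 m/s), as expected around a high.
Converting: 27.1 m/s × 1.944 = 52.6 knots

52.6 knots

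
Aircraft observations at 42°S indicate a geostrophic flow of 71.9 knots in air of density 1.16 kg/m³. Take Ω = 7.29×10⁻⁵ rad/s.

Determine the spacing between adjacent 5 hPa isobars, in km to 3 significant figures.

Coriolis parameter at 42°S:
f = 2Ω sin φ = 2 × 7.29×10⁻⁵ × sin 42° = 9.76×10⁻⁵ s⁻¹
Wind speed in SI: 71.9 knots = 37.0 m/s
Geostrophic balance rearranged: |∂P/∂n| = f ρ V_g
|∂P/∂n| = 9.76×10⁻⁵ × 1.16 × 37.0 = 4.19×10⁻³ Pa/m
Isobar spacing: Δn = ΔP/|∂P/∂n| = 500 Pa / 4.19×10⁻³ Pa/m = 119447 m ≈ 119 km

119 km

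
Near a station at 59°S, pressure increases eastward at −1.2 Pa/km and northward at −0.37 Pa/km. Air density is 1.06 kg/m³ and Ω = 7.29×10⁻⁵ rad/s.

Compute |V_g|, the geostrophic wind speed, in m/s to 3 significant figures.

9.48 m/s

Coriolis parameter at 59°S:
f = 2Ω sin φ = 2 × 7.29×10⁻⁵ × sin 59° = 1.25×10⁻⁴ s⁻¹
In the Southern Hemisphere f is negative: f = −1.25×10⁻⁴ s⁻¹.
Component geostrophic relations (x east, y north):
u_g = −(1/(fρ)) ∂P/∂y,  v_g = (1/(fρ)) ∂P/∂x
u_g = −(−0.37×10⁻³)/(−1.25×10⁻⁴ × 1.06) = −2.79 m/s;  v_g = (−1.2×10⁻³)/(−1.25×10⁻⁴ × 1.06) = 9.06 m/s
|V_g| = √(u_g² + v_g²) = 9.48 m/s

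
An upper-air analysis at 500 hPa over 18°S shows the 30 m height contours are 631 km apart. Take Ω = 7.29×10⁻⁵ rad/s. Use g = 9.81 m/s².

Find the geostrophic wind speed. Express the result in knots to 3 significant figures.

20.1 knots

Coriolis parameter at 18°S:
f = 2Ω sin φ = 2 × 7.29×10⁻⁵ × sin 18° = 4.51×10⁻⁵ s⁻¹
Height gradient: |∂Z/∂n| = 30 m / 631000 m = 4.75×10⁻⁵
On a pressure surface, geostrophic balance gives V_g = (g/f)|∂Z/∂n|:
V_g = 9.81 × 4.75×10⁻⁵ / 4.51×10⁻⁵ = 10.4 m/s
Converting: 10.4 m/s × 1.944 = 20.1 knots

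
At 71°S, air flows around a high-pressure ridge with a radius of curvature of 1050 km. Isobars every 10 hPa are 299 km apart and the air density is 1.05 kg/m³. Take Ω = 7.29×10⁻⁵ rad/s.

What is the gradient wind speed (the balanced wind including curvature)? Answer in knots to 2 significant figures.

Coriolis parameter at 71°S:
f = 2Ω sin φ = 2 × 7.29×10⁻⁵ × sin 71° = 1.38×10⁻⁴ s⁻¹
Pressure gradient: |∂P/∂n| = 1000 Pa / 299000 m = 3.34×10⁻³ Pa/m
Geostrophic speed: V_g = |∂P/∂n|/(fρ) = 3.34×10⁻³/(1.38×10⁻⁴ × 1.05) = 23.1 m/s
Around a high, pressure-gradient force acts outward with centrifugal, so Coriolis balances both:
fV = (1/ρ)|∂P/∂n| + V²/R  →  V² − fR·V + fR·V_g = 0
With fR = 1.38×10⁻⁴ × 1050×10³ m = 145 m/s:
V = [fR − √((fR)² − 4 fR V_g)]/2 = [145 − √(145² − 4×145×23.1)]/2 = 28.9 m/s
Supergeostrophic (V > V_g = 23.1 m/s), as expected around a high.
Converting: 28.9 m/s × 1.944 = 56 knots

56 knots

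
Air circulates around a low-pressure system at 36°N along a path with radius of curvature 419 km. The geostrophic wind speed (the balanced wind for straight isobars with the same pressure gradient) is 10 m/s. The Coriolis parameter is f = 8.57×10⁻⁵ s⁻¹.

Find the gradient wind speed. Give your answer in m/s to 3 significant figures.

Around a low, centrifugal force acts outward with Coriolis, so pressure-gradient force balances both:
(1/ρ)|∂P/∂n| = fV + V²/R  →  V² + fR·V − fR·V_g = 0
With fR = 8.57×10⁻⁵ × 419×10³ m = 35.9 m/s:
V = [−fR + √((fR)² + 4 fR V_g)]/2 = [−35.9 + √(35.9² + 4×35.9×10)]/2 = 8.15 m/s
Subgeostrophic (V < V_g = 10 m/s), as expected around a low.

8.15 m/s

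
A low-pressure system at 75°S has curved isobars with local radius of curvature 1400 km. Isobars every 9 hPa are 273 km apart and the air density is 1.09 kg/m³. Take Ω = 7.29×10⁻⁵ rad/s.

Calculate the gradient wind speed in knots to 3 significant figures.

Coriolis parameter at 75°S:
f = 2Ω sin φ = 2 × 7.29×10⁻⁵ × sin 75° = 1.41×10⁻⁴ s⁻¹
Pressure gradient: |∂P/∂n| = 900 Pa / 273000 m = 3.30×10⁻³ Pa/m
Geostrophic speed: V_g = |∂P/∂n|/(fρ) = 3.30×10⁻³/(1.41×10⁻⁴ × 1.09) = 21.5 m/s
Around a low, centrifugal force acts outward with Coriolis, so pressure-gradient force balances both:
(1/ρ)|∂P/∂n| = fV + V²/R  →  V² + fR·V − fR·V_g = 0
With fR = 1.41×10⁻⁴ × 1400×10³ m = 197 m/s:
V = [−fR + √((fR)² + 4 fR V_g)]/2 = [−197 + √(197² + 4×197×21.5)]/2 = 19.5 m/s
Subgeostrophic (V < V_g = 21.5 m/s), as expected around a low.
Converting: 19.5 m/s × 1.944 = 38.0 knots

38.0 knots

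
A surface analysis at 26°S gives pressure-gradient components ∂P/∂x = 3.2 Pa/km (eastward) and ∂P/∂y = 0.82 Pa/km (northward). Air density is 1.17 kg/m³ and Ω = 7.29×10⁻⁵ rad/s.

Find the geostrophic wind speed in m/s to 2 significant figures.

44 m/s

Coriolis parameter at 26°S:
f = 2Ω sin φ = 2 × 7.29×10⁻⁵ × sin 26° = 6.39×10⁻⁵ s⁻¹
In the Southern Hemisphere f is negative: f = −6.39×10⁻⁵ s⁻¹.
Component geostrophic relations (x east, y north):
u_g = −(1/(fρ)) ∂P/∂y,  v_g = (1/(fρ)) ∂P/∂x
u_g = −(0.82×10⁻³)/(−6.39×10⁻⁵ × 1.17) = 11.0 m/s;  v_g = (3.2×10⁻³)/(−6.39×10⁻⁵ × 1.17) = −42.8 m/s
|V_g| = √(u_g² + v_g²) = 44.2 m/s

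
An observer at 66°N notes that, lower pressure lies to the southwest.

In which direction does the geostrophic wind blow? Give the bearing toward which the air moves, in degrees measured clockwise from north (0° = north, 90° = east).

The pressure-gradient force points toward the southwest (bearing 225°).
Geostrophic balance: in the Northern Hemisphere the Coriolis force deflects motion to the right, so the geostrophic wind blows 90° to the right of the pressure-gradient force (low pressure on the left).
Rotating 225° by 90° clockwise gives 315° — the wind blows toward the northwest.

315°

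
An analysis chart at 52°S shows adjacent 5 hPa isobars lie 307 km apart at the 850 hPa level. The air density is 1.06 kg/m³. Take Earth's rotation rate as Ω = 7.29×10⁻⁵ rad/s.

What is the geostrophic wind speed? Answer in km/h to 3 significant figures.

48.1 km/h

Coriolis parameter at 52°S:
f = 2Ω sin φ = 2 × 7.29×10⁻⁵ × sin 52° = 1.15×10⁻⁴ s⁻¹
Pressure gradient: |∂P/∂n| = 500 Pa / 307000 m = 1.63×10⁻³ Pa/m
Geostrophic balance (pressure-gradient force = Coriolis force):
V_g = (1/(fρ)) |∂P/∂n| = 1.63×10⁻³ / (1.15×10⁻⁴ × 1.06) = 13.4 m/s
Converting: 13.4 m/s × 3.6 = 48.1 km/h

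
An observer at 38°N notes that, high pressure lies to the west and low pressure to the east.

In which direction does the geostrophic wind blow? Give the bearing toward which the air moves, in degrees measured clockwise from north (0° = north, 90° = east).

180°

The pressure-gradient force points toward the east (bearing 090°).
Geostrophic balance: in the Northern Hemisphere the Coriolis force deflects motion to the right, so the geostrophic wind blows 90° to the right of the pressure-gradient force (low pressure on the left).
Rotating 090° by 90° clockwise gives 180° — the wind blows toward the south.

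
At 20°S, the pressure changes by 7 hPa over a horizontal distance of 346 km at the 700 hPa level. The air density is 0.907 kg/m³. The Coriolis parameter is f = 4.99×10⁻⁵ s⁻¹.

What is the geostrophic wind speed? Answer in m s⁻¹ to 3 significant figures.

Pressure gradient: |∂P/∂n| = 700 Pa / 346000 m = 2.02×10⁻³ Pa/m
Geostrophic balance (pressure-gradient force = Coriolis force):
V_g = (1/(fρ)) |∂P/∂n| = 2.02×10⁻³ / (4.99×10⁻⁵ × 0.907) = 44.7 m/s

44.7 m s⁻¹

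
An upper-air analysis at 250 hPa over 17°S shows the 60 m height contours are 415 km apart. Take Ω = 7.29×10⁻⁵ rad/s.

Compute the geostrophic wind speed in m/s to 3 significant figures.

33.3 m/s

Coriolis parameter at 17°S:
f = 2Ω sin φ = 2 × 7.29×10⁻⁵ × sin 17° = 4.26×10⁻⁵ s⁻¹
Height gradient: |∂Z/∂n| = 60 m / 415000 m = 1.45×10⁻⁴
On a pressure surface, geostrophic balance gives V_g = (g/f)|∂Z/∂n|:
V_g = 9.81 × 1.45×10⁻⁴ / 4.26×10⁻⁵ = 33.3 m/s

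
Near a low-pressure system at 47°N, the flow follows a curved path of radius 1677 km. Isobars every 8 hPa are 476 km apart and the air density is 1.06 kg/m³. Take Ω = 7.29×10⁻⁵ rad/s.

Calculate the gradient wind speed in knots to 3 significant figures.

26.8 knots

Coriolis parameter at 47°N:
f = 2Ω sin φ = 2 × 7.29×10⁻⁵ × sin 47° = 1.07×10⁻⁴ s⁻¹
Pressure gradient: |∂P/∂n| = 800 Pa / 476000 m = 1.68×10⁻³ Pa/m
Geostrophic speed: V_g = |∂P/∂n|/(fρ) = 1.68×10⁻³/(1.07×10⁻⁴ × 1.06) = 14.9 m/s
Around a low, centrifugal force acts outward with Coriolis, so pressure-gradient force balances both:
(1/ρ)|∂P/∂n| = fV + V²/R  →  V² + fR·V − fR·V_g = 0
With fR = 1.07×10⁻⁴ × 1677×10³ m = 179 m/s:
V = [−fR + √((fR)² + 4 fR V_g)]/2 = [−179 + √(179² + 4×179×14.9)]/2 = 13.8 m/s
Subgeostrophic (V < V_g = 14.9 m/s), as expected around a low.
Converting: 13.8 m/s × 1.944 = 26.8 knots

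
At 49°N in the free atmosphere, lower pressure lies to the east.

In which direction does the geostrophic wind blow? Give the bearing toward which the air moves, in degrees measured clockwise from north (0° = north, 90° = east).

The pressure-gradient force points toward the east (bearing 090°).
Geostrophic balance: in the Northern Hemisphere the Coriolis force deflects motion to the right, so the geostrophic wind blows 90° to the right of the pressure-gradient force (low pressure on the left).
Rotating 090° by 90° clockwise gives 180° — the wind blows toward the south.

180°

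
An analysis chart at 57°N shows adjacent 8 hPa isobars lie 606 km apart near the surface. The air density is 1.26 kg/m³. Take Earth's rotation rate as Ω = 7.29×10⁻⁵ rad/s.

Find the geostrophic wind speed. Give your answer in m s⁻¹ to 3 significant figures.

8.57 m s⁻¹

Coriolis parameter at 57°N:
f = 2Ω sin φ = 2 × 7.29×10⁻⁵ × sin 57° = 1.22×10⁻⁴ s⁻¹
Pressure gradient: |∂P/∂n| = 800 Pa / 606000 m = 1.32×10⁻³ Pa/m
Geostrophic balance (pressure-gradient force = Coriolis force):
V_g = (1/(fρ)) |∂P/∂n| = 1.32×10⁻³ / (1.22×10⁻⁴ × 1.26) = 8.57 m/s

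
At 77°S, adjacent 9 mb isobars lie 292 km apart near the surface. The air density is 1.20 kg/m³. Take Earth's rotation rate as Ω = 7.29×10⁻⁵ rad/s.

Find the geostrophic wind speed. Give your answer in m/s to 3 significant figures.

18.1 m/s

Coriolis parameter at 77°S:
f = 2Ω sin φ = 2 × 7.29×10⁻⁵ × sin 77° = 1.42×10⁻⁴ s⁻¹
Pressure gradient: |∂P/∂n| = 900 Pa / 292000 m = 3.08×10⁻³ Pa/m
Geostrophic balance (pressure-gradient force = Coriolis force):
V_g = (1/(fρ)) |∂P/∂n| = 3.08×10⁻³ / (1.42×10⁻⁴ × 1.20) = 18.1 m/s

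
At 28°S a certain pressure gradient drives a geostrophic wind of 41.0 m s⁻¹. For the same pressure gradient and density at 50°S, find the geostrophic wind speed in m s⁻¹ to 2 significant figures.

25 m s⁻¹

With the same pressure gradient and density, V_g ∝ 1/f ∝ 1/sin φ.
V₂ = V₁ · sin φ₁ / sin φ₂ = 41.0 × sin 28° / sin 50°
V₂ = 41.0 × 0.4695/0.7660 = 25 m s⁻¹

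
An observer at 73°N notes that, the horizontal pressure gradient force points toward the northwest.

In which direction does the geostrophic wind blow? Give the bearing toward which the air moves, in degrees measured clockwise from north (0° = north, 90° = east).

The pressure-gradient force points toward the northwest (bearing 315°).
Geostrophic balance: in the Northern Hemisphere the Coriolis force deflects motion to the right, so the geostrophic wind blows 90° to the right of the pressure-gradient force (low pressure on the left).
Rotating 315° by 90° clockwise gives 045° — the wind blows toward the northeast.

045°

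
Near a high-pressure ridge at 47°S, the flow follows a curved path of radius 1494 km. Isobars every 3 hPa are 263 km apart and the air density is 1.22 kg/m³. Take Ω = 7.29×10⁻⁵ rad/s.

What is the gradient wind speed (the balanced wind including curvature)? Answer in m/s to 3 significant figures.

Coriolis parameter at 47°S:
f = 2Ω sin φ = 2 × 7.29×10⁻⁵ × sin 47° = 1.07×10⁻⁴ s⁻¹
Pressure gradient: |∂P/∂n| = 300 Pa / 263000 m = 1.14×10⁻³ Pa/m
Geostrophic speed: V_g = |∂P/∂n|/(fρ) = 1.14×10⁻³/(1.07×10⁻⁴ × 1.22) = 8.77 m/s
Around a high, pressure-gradient force acts outward with centrifugal, so Coriolis balances both:
fV = (1/ρ)|∂P/∂n| + V²/R  →  V² − fR·V + fR·V_g = 0
With fR = 1.07×10⁻⁴ × 1494×10³ m = 159 m/s:
V = [fR − √((fR)² − 4 fR V_g)]/2 = [159 − √(159² − 4×159×8.77)]/2 = 9.31 m/s
Supergeostrophic (V > V_g = 8.77 m/s), as expected around a high.

9.31 m/s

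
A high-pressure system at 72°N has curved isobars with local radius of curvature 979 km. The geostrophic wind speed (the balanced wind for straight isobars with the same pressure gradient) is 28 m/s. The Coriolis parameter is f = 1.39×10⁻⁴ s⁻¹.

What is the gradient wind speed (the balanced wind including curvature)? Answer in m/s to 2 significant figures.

39 m/s

Around a high, pressure-gradient force acts outward with centrifugal, so Coriolis balances both:
fV = (1/ρ)|∂P/∂n| + V²/R  →  V² − fR·V + fR·V_g = 0
With fR = 1.39×10⁻⁴ × 979×10³ m = 136 m/s:
V = [fR − √((fR)² − 4 fR V_g)]/2 = [136 − √(136² − 4×136×28)]/2 = 39.4 m/s
Supergeostrophic (V > V_g = 28 m/s), as expected around a high.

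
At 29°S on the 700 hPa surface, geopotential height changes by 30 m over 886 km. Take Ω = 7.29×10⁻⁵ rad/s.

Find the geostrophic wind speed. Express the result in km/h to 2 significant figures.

17 km/h

Coriolis parameter at 29°S:
f = 2Ω sin φ = 2 × 7.29×10⁻⁵ × sin 29° = 7.07×10⁻⁵ s⁻¹
Height gradient: |∂Z/∂n| = 30 m / 886000 m = 3.39×10⁻⁵
On a pressure surface, geostrophic balance gives V_g = (g/f)|∂Z/∂n|:
V_g = 9.81 × 3.39×10⁻⁵ / 7.07×10⁻⁵ = 4.70 m/s
Converting: 4.70 m/s × 3.6 = 17 km/h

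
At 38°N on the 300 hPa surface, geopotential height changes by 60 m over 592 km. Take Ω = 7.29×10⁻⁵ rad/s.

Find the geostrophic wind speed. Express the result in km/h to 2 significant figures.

40 km/h

Coriolis parameter at 38°N:
f = 2Ω sin φ = 2 × 7.29×10⁻⁵ × sin 38° = 8.98×10⁻⁵ s⁻¹
Height gradient: |∂Z/∂n| = 60 m / 592000 m = 1.01×10⁻⁴
On a pressure surface, geostrophic balance gives V_g = (g/f)|∂Z/∂n|:
V_g = 9.81 × 1.01×10⁻⁴ / 8.98×10⁻⁵ = 11.1 m/s
Converting: 11.1 m/s × 3.6 = 40 km/h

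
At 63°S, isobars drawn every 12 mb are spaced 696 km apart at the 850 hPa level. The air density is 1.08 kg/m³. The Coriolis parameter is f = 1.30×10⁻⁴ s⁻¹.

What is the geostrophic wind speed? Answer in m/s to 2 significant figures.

12 m/s

Pressure gradient: |∂P/∂n| = 1200 Pa / 696000 m = 1.72×10⁻³ Pa/m
Geostrophic balance (pressure-gradient force = Coriolis force):
V_g = (1/(fρ)) |∂P/∂n| = 1.72×10⁻³ / (1.30×10⁻⁴ × 1.08) = 12.3 m/s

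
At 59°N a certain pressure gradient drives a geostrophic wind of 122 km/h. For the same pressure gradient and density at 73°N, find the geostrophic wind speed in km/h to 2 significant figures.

With the same pressure gradient and density, V_g ∝ 1/f ∝ 1/sin φ.
V₂ = V₁ · sin φ₁ / sin φ₂ = 122 × sin 59° / sin 73°
V₂ = 122 × 0.8572/0.9563 = 110 km/h

110 km/h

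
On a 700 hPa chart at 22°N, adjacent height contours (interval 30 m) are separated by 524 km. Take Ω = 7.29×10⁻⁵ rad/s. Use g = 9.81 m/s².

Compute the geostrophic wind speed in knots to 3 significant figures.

Coriolis parameter at 22°N:
f = 2Ω sin φ = 2 × 7.29×10⁻⁵ × sin 22° = 5.46×10⁻⁵ s⁻¹
Height gradient: |∂Z/∂n| = 30 m / 524000 m = 5.73×10⁻⁵
On a pressure surface, geostrophic balance gives V_g = (g/f)|∂Z/∂n|:
V_g = 9.81 × 5.73×10⁻⁵ / 5.46×10⁻⁵ = 10.3 m/s
Converting: 10.3 m/s × 1.944 = 20.0 knots

20.0 knots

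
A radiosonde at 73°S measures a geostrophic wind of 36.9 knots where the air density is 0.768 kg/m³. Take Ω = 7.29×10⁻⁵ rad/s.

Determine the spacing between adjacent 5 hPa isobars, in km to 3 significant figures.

Coriolis parameter at 73°S:
f = 2Ω sin φ = 2 × 7.29×10⁻⁵ × sin 73° = 1.39×10⁻⁴ s⁻¹
Wind speed in SI: 36.9 knots = 19.0 m/s
Geostrophic balance rearranged: |∂P/∂n| = f ρ V_g
|∂P/∂n| = 1.39×10⁻⁴ × 0.768 × 19.0 = 2.03×10⁻³ Pa/m
Isobar spacing: Δn = ΔP/|∂P/∂n| = 500 Pa / 2.03×10⁻³ Pa/m = 245975 m ≈ 246 km

246 km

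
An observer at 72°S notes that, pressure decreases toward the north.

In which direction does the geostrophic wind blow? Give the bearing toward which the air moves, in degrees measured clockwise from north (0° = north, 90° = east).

270°

The pressure-gradient force points toward the north (bearing 000°).
Geostrophic balance: in the Southern Hemisphere the Coriolis force deflects motion to the left, so the geostrophic wind blows 90° to the left of the pressure-gradient force (low pressure on the right).
Rotating 000° by 90° counterclockwise gives 270° — the wind blows toward the west.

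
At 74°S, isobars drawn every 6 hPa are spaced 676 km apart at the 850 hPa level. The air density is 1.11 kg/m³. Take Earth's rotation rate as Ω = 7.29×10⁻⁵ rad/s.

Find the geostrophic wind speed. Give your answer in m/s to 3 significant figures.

5.71 m/s

Coriolis parameter at 74°S:
f = 2Ω sin φ = 2 × 7.29×10⁻⁵ × sin 74° = 1.40×10⁻⁴ s⁻¹
Pressure gradient: |∂P/∂n| = 600 Pa / 676000 m = 8.88×10⁻⁴ Pa/m
Geostrophic balance (pressure-gradient force = Coriolis force):
V_g = (1/(fρ)) |∂P/∂n| = 8.88×10⁻⁴ / (1.40×10⁻⁴ × 1.11) = 5.71 m/s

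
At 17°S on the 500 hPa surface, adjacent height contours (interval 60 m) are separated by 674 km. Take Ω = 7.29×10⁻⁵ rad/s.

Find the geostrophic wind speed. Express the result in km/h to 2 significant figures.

Coriolis parameter at 17°S:
f = 2Ω sin φ = 2 × 7.29×10⁻⁵ × sin 17° = 4.26×10⁻⁵ s⁻¹
Height gradient: |∂Z/∂n| = 60 m / 674000 m = 8.90×10⁻⁵
On a pressure surface, geostrophic balance gives V_g = (g/f)|∂Z/∂n|:
V_g = 9.81 × 8.90×10⁻⁵ / 4.26×10⁻⁵ = 20.5 m/s
Converting: 20.5 m/s × 3.6 = 74 km/h

74 km/h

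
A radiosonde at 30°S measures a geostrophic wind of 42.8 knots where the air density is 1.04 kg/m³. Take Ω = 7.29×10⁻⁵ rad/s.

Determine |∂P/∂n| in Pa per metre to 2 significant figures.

1.7×10⁻³ Pa/m

Coriolis parameter at 30°S:
f = 2Ω sin φ = 2 × 7.29×10⁻⁵ × sin 30° = 7.29×10⁻⁵ s⁻¹
Wind speed in SI: 42.8 knots = 22.0 m/s
Geostrophic balance rearranged: |∂P/∂n| = f ρ V_g
|∂P/∂n| = 7.29×10⁻⁵ × 1.04 × 22.0 = 1.67×10⁻³ Pa/m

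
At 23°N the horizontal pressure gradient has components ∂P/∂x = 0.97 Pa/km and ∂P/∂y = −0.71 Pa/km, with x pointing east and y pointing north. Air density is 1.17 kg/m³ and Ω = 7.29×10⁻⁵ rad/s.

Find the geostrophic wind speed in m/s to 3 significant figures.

18.0 m/s

Coriolis parameter at 23°N:
f = 2Ω sin φ = 2 × 7.29×10⁻⁵ × sin 23° = 5.70×10⁻⁵ s⁻¹
Component geostrophic relations (x east, y north):
u_g = −(1/(fρ)) ∂P/∂y,  v_g = (1/(fρ)) ∂P/∂x
u_g = −(−0.71×10⁻³)/(5.70×10⁻⁵ × 1.17) = 10.7 m/s;  v_g = (0.97×10⁻³)/(5.70×10⁻⁵ × 1.17) = 14.6 m/s
|V_g| = √(u_g² + v_g²) = 18.0 m/s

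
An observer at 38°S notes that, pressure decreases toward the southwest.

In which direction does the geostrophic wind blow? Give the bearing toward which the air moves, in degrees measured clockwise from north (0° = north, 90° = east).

The pressure-gradient force points toward the southwest (bearing 225°).
Geostrophic balance: in the Southern Hemisphere the Coriolis force deflects motion to the left, so the geostrophic wind blows 90° to the left of the pressure-gradient force (low pressure on the right).
Rotating 225° by 90° counterclockwise gives 135° — the wind blows toward the southeast.

135°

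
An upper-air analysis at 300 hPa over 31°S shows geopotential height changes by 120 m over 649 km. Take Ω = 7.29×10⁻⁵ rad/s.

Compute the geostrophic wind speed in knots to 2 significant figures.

47 knots

Coriolis parameter at 31°S:
f = 2Ω sin φ = 2 × 7.29×10⁻⁵ × sin 31° = 7.51×10⁻⁵ s⁻¹
Height gradient: |∂Z/∂n| = 120 m / 649000 m = 1.85×10⁻⁴
On a pressure surface, geostrophic balance gives V_g = (g/f)|∂Z/∂n|:
V_g = 9.81 × 1.85×10⁻⁴ / 7.51×10⁻⁵ = 24.2 m/s
Converting: 24.2 m/s × 1.944 = 47 knots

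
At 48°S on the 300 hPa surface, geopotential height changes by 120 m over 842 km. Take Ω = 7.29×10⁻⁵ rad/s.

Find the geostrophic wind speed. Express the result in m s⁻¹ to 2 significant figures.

Coriolis parameter at 48°S:
f = 2Ω sin φ = 2 × 7.29×10⁻⁵ × sin 48° = 1.08×10⁻⁴ s⁻¹
Height gradient: |∂Z/∂n| = 120 m / 842000 m = 1.43×10⁻⁴
On a pressure surface, geostrophic balance gives V_g = (g/f)|∂Z/∂n|:
V_g = 9.81 × 1.43×10⁻⁴ / 1.08×10⁻⁴ = 12.9 m/s

13 m s⁻¹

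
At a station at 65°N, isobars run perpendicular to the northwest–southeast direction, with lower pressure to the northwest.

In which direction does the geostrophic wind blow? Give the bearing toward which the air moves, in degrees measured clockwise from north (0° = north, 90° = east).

The pressure-gradient force points toward the northwest (bearing 315°).
Geostrophic balance: in the Northern Hemisphere the Coriolis force deflects motion to the right, so the geostrophic wind blows 90° to the right of the pressure-gradient force (low pressure on the left).
Rotating 315° by 90° clockwise gives 045° — the wind blows toward the northeast.

045°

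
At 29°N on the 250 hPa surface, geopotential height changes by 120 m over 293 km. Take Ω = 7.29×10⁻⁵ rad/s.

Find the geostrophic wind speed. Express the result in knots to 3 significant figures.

110 knots

Coriolis parameter at 29°N:
f = 2Ω sin φ = 2 × 7.29×10⁻⁵ × sin 29° = 7.07×10⁻⁵ s⁻¹
Height gradient: |∂Z/∂n| = 120 m / 293000 m = 4.10×10⁻⁴
On a pressure surface, geostrophic balance gives V_g = (g/f)|∂Z/∂n|:
V_g = 9.81 × 4.10×10⁻⁴ / 7.07×10⁻⁵ = 56.8 m/s
Converting: 56.8 m/s × 1.944 = 110 knots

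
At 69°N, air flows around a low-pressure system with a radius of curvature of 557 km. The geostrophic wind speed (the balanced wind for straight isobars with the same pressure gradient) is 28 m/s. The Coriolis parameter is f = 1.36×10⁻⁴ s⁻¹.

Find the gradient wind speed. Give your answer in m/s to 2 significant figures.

Around a low, centrifugal force acts outward with Coriolis, so pressure-gradient force balances both:
(1/ρ)|∂P/∂n| = fV + V²/R  →  V² + fR·V − fR·V_g = 0
With fR = 1.36×10⁻⁴ × 557×10³ m = 75.8 m/s:
V = [−fR + √((fR)² + 4 fR V_g)]/2 = [−75.8 + √(75.8² + 4×75.8×28)]/2 = 21.8 m/s
Subgeostrophic (V < V_g = 28 m/s), as expected around a low.

22 m/s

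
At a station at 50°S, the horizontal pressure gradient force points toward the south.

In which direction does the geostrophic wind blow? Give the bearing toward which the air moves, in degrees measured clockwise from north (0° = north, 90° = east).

090°

The pressure-gradient force points toward the south (bearing 180°).
Geostrophic balance: in the Southern Hemisphere the Coriolis force deflects motion to the left, so the geostrophic wind blows 90° to the left of the pressure-gradient force (low pressure on the right).
Rotating 180° by 90° counterclockwise gives 090° — the wind blows toward the east.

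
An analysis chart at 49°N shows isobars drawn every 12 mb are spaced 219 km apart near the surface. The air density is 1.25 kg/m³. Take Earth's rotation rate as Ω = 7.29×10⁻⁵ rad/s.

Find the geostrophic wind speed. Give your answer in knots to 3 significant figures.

77.4 knots

Coriolis parameter at 49°N:
f = 2Ω sin φ = 2 × 7.29×10⁻⁵ × sin 49° = 1.10×10⁻⁴ s⁻¹
Pressure gradient: |∂P/∂n| = 1200 Pa / 219000 m = 5.48×10⁻³ Pa/m
Geostrophic balance (pressure-gradient force = Coriolis force):
V_g = (1/(fρ)) |∂P/∂n| = 5.48×10⁻³ / (1.10×10⁻⁴ × 1.25) = 39.8 m/s
Converting: 39.8 m/s × 1.944 = 77.4 knots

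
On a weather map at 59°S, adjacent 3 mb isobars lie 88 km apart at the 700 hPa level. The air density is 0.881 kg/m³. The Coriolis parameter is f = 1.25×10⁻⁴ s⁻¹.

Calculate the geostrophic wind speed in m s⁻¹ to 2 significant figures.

31 m s⁻¹

Pressure gradient: |∂P/∂n| = 300 Pa / 88000 m = 3.41×10⁻³ Pa/m
Geostrophic balance (pressure-gradient force = Coriolis force):
V_g = (1/(fρ)) |∂P/∂n| = 3.41×10⁻³ / (1.25×10⁻⁴ × 0.881) = 31.0 m/s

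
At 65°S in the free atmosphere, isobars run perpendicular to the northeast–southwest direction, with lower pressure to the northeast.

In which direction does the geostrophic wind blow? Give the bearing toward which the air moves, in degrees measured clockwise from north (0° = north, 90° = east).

315°

The pressure-gradient force points toward the northeast (bearing 045°).
Geostrophic balance: in the Southern Hemisphere the Coriolis force deflects motion to the left, so the geostrophic wind blows 90° to the left of the pressure-gradient force (low pressure on the right).
Rotating 045° by 90° counterclockwise gives 315° — the wind blows toward the northwest.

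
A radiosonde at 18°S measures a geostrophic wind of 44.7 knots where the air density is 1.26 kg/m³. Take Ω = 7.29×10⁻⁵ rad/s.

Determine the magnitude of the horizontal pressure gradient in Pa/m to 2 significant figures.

Coriolis parameter at 18°S:
f = 2Ω sin φ = 2 × 7.29×10⁻⁵ × sin 18° = 4.51×10⁻⁵ s⁻¹
Wind speed in SI: 44.7 knots = 23.0 m/s
Geostrophic balance rearranged: |∂P/∂n| = f ρ V_g
|∂P/∂n| = 4.51×10⁻⁵ × 1.26 × 23.0 = 1.31×10⁻³ Pa/m

1.3×10⁻³ Pa/m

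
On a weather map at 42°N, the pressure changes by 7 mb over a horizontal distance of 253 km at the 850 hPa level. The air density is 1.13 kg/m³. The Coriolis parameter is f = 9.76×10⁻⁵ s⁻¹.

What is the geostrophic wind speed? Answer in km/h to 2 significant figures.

90 km/h

Pressure gradient: |∂P/∂n| = 700 Pa / 253000 m = 2.77×10⁻³ Pa/m
Geostrophic balance (pressure-gradient force = Coriolis force):
V_g = (1/(fρ)) |∂P/∂n| = 2.77×10⁻³ / (9.76×10⁻⁵ × 1.13) = 25.1 m/s
Converting: 25.1 m/s × 3.6 = 90 km/h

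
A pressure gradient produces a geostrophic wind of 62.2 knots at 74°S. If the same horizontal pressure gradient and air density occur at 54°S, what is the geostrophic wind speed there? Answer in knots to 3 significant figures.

73.9 knots

With the same pressure gradient and density, V_g ∝ 1/f ∝ 1/sin φ.
V₂ = V₁ · sin φ₁ / sin φ₂ = 62.2 × sin 74° / sin 54°
V₂ = 62.2 × 0.9613/0.8090 = 73.9 knots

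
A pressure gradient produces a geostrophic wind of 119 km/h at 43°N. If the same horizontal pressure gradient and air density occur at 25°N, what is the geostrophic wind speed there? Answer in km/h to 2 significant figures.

With the same pressure gradient and density, V_g ∝ 1/f ∝ 1/sin φ.
V₂ = V₁ · sin φ₁ / sin φ₂ = 119 × sin 43° / sin 25°
V₂ = 119 × 0.6820/0.4226 = 190 km/h

190 km/h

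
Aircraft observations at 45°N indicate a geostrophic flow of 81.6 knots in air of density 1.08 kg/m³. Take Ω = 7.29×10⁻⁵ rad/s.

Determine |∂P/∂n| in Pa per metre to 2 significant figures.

Coriolis parameter at 45°N:
f = 2Ω sin φ = 2 × 7.29×10⁻⁵ × sin 45° = 1.03×10⁻⁴ s⁻¹
Wind speed in SI: 81.6 knots = 42.0 m/s
Geostrophic balance rearranged: |∂P/∂n| = f ρ V_g
|∂P/∂n| = 1.03×10⁻⁴ × 1.08 × 42.0 = 4.67×10⁻³ Pa/m

4.7×10⁻³ Pa/m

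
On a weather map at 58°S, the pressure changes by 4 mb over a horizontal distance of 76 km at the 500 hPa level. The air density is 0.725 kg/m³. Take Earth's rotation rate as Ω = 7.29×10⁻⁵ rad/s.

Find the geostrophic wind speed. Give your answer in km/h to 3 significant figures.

Coriolis parameter at 58°S:
f = 2Ω sin φ = 2 × 7.29×10⁻⁵ × sin 58° = 1.24×10⁻⁴ s⁻¹
Pressure gradient: |∂P/∂n| = 400 Pa / 76000 m = 5.26×10⁻³ Pa/m
Geostrophic balance (pressure-gradient force = Coriolis force):
V_g = (1/(fρ)) |∂P/∂n| = 5.26×10⁻³ / (1.24×10⁻⁴ × 0.725) = 58.7 m/s
Converting: 58.7 m/s × 3.6 = 211 km/h

211 km/h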